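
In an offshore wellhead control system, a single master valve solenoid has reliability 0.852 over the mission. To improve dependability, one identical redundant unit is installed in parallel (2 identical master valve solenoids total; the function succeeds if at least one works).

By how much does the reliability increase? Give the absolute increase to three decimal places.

R_before = 0.852
R_after = 1 − (1 − 0.852)^2 = 0.978
ΔR = 0.978 − 0.852 = 0.126

0.126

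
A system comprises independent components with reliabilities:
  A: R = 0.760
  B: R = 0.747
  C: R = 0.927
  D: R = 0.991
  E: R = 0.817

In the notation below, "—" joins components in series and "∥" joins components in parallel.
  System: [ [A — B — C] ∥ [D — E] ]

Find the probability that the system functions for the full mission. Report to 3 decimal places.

Series (A, B, and C): 0.76000 × 0.74700 × 0.92700 = 0.52628
Series (D and E): 0.99100 × 0.81700 = 0.80965
Parallel ([0.52628] and [0.80965]): 1 − (1 − 0.52628)(1 − 0.80965) = 0.910

0.910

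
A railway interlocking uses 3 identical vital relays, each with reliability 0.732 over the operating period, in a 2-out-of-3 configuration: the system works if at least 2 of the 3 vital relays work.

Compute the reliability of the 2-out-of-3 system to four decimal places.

R = Σ_{i=2}^{3} C(3,i) p^i (1−p)^{3−i} with p = 0.732
C(3,2)·0.732^2·0.268^1 = 0.430802
C(3,3)·0.732^3·0.268^0 = 0.392223
Sum = 0.8230

0.8230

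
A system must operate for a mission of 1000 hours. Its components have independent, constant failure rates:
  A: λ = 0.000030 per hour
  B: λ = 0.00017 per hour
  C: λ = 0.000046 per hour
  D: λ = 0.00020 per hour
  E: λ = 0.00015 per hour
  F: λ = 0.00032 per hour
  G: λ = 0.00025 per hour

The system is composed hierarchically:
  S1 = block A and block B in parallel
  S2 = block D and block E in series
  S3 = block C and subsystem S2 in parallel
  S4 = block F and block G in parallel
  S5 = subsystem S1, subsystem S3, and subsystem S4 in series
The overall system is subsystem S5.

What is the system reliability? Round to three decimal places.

0.923

R(A) = exp(−0.000030 × 1000) = 0.97045
R(B) = exp(−0.00017 × 1000) = 0.84366
R(C) = exp(−0.000046 × 1000) = 0.95504
R(D) = exp(−0.00020 × 1000) = 0.81873
R(E) = exp(−0.00015 × 1000) = 0.86071
R(F) = exp(−0.00032 × 1000) = 0.72615
R(G) = exp(−0.00025 × 1000) = 0.77880
Parallel (A and B): 1 − (1 − 0.97045)(1 − 0.84366) = 0.99538
Series (D and E): 0.81873 × 0.86071 = 0.70469
Parallel (C and [0.70469]): 1 − (1 − 0.95504)(1 − 0.70469) = 0.98672
Parallel (F and G): 1 − (1 − 0.72615)(1 − 0.77880) = 0.93942
Series ([0.99538], [0.98672], and [0.93942]): 0.99538 × 0.98672 × 0.93942 = 0.923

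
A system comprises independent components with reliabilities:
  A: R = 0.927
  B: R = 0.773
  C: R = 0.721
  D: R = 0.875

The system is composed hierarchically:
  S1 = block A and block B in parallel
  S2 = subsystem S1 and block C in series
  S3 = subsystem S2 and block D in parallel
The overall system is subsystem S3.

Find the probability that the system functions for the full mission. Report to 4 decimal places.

Parallel (A and B): 1 − (1 − 0.927000)(1 − 0.773000) = 0.983429
Series ([0.983429] and C): 0.983429 × 0.721000 = 0.709052
Parallel ([0.709052] and D): 1 − (1 − 0.709052)(1 − 0.875000) = 0.9636

0.9636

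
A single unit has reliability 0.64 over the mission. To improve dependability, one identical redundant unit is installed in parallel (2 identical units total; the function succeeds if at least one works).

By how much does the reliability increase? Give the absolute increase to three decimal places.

R_before = 0.64
R_after = 1 − (1 − 0.64)^2 = 0.870
ΔR = 0.870 − 0.64 = 0.230

0.230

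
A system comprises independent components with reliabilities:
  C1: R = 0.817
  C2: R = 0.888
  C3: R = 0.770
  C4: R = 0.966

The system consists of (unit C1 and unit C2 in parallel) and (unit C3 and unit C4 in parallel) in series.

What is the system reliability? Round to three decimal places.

Parallel (C1 and C2): 1 − (1 − 0.81700)(1 − 0.88800) = 0.97950
Parallel (C3 and C4): 1 − (1 − 0.77000)(1 − 0.96600) = 0.99218
Series ([0.97950] and [0.99218]): 0.97950 × 0.99218 = 0.972

0.972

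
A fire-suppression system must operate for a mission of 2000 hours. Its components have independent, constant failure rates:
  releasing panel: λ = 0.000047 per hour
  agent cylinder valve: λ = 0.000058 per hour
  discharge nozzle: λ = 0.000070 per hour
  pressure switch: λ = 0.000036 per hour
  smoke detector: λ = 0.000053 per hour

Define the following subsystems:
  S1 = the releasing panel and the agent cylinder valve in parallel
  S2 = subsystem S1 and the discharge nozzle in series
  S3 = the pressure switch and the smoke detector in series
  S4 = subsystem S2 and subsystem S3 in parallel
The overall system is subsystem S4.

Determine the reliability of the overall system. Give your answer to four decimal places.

0.9773

R(releasing panel) = exp(−0.000047 × 2000) = 0.910283
R(agent cylinder valve) = exp(−0.000058 × 2000) = 0.890475
R(discharge nozzle) = exp(−0.000070 × 2000) = 0.869358
R(pressure switch) = exp(−0.000036 × 2000) = 0.930531
R(smoke detector) = exp(−0.000053 × 2000) = 0.899425
Parallel (releasing panel and agent cylinder valve): 1 − (1 − 0.910283)(1 − 0.890475) = 0.990174
Series ([0.990174] and discharge nozzle): 0.990174 × 0.869358 = 0.860816
Series (pressure switch and smoke detector): 0.930531 × 0.899425 = 0.836943
Parallel ([0.860816] and [0.836943]): 1 − (1 − 0.860816)(1 − 0.836943) = 0.9773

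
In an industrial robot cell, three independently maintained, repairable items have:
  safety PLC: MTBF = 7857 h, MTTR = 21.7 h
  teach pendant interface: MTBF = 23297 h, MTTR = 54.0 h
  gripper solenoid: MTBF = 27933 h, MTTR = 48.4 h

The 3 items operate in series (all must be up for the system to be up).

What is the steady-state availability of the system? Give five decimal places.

0.99322

A(safety PLC) = MTBF/(MTBF+MTTR) = 7857/(7857+21.7) = 0.997246
A(teach pendant interface) = MTBF/(MTBF+MTTR) = 23297/(23297+54.0) = 0.997687
A(gripper solenoid) = MTBF/(MTBF+MTTR) = 27933/(27933+48.4) = 0.998270
Series availability: 0.997246 × 0.997687 × 0.998270 = 0.99322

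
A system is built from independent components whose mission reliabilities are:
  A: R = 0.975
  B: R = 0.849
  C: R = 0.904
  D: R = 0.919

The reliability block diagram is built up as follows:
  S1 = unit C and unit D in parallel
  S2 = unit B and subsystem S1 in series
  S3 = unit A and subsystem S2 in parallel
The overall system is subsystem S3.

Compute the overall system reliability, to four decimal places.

0.9961

Parallel (C and D): 1 − (1 − 0.904000)(1 − 0.919000) = 0.992224
Series (B and [0.992224]): 0.849000 × 0.992224 = 0.842398
Parallel (A and [0.842398]): 1 − (1 − 0.975000)(1 − 0.842398) = 0.9961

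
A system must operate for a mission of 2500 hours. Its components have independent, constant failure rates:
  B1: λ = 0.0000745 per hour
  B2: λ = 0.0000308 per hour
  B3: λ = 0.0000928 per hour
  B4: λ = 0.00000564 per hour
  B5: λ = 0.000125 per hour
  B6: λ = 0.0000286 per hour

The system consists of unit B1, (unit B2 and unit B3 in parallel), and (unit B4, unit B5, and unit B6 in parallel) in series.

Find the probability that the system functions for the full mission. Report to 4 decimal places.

R(B1) = exp(−0.0000745 × 2500) = 0.830066
R(B2) = exp(−0.0000308 × 2500) = 0.925890
R(B3) = exp(−0.0000928 × 2500) = 0.792946
R(B4) = exp(−0.00000564 × 2500) = 0.985999
R(B5) = exp(−0.000125 × 2500) = 0.731616
R(B6) = exp(−0.0000286 × 2500) = 0.930996
Parallel (B2 and B3): 1 − (1 − 0.925890)(1 − 0.792946) = 0.984655
Parallel (B4, B5, and B6): 1 − (1 − 0.985999)(1 − 0.731616)(1 − 0.930996) = 0.999741
Series (B1, [0.984655], and [0.999741]): 0.830066 × 0.984655 × 0.999741 = 0.8171

0.8171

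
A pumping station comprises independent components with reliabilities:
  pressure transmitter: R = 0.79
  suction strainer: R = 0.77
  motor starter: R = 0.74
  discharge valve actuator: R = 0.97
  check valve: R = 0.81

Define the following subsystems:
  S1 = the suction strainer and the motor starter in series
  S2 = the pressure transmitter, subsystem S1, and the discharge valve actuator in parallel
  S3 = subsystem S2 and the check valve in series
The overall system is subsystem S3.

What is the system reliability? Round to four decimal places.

Series (suction strainer and motor starter): 0.770000 × 0.740000 = 0.569800
Parallel (pressure transmitter, [0.569800], and discharge valve actuator): 1 − (1 − 0.790000)(1 − 0.569800)(1 − 0.970000) = 0.997290
Series ([0.997290] and check valve): 0.997290 × 0.810000 = 0.8078

0.8078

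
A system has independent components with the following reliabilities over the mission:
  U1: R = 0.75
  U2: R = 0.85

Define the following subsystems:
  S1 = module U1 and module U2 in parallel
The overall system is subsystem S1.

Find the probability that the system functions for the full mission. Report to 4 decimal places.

Parallel (U1 and U2): 1 − (1 − 0.750000)(1 − 0.850000) = 0.9625

0.9625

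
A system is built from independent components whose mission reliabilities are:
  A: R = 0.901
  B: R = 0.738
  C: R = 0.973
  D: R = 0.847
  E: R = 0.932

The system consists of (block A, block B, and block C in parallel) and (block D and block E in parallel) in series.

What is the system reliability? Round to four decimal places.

0.9889

Parallel (A, B, and C): 1 − (1 − 0.901000)(1 − 0.738000)(1 − 0.973000) = 0.999300
Parallel (D and E): 1 − (1 − 0.847000)(1 − 0.932000) = 0.989596
Series ([0.999300] and [0.989596]): 0.999300 × 0.989596 = 0.9889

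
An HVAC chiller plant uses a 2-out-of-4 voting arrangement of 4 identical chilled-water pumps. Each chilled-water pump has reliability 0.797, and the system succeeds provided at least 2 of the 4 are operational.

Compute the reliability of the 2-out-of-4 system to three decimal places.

0.972

R = Σ_{i=2}^{4} C(4,i) p^i (1−p)^{4−i} with p = 0.797
C(4,2)·0.797^2·0.203^2 = 0.15706
C(4,3)·0.797^3·0.203^1 = 0.41108
C(4,4)·0.797^4·0.203^0 = 0.40349
Sum = 0.972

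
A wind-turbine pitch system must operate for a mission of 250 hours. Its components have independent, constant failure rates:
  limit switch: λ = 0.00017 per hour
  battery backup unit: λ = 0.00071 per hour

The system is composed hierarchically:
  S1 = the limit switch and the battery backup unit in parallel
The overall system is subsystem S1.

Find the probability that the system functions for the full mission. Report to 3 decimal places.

R(limit switch) = exp(−0.00017 × 250) = 0.95839
R(battery backup unit) = exp(−0.00071 × 250) = 0.83736
Parallel (limit switch and battery backup unit): 1 − (1 − 0.95839)(1 − 0.83736) = 0.993

0.993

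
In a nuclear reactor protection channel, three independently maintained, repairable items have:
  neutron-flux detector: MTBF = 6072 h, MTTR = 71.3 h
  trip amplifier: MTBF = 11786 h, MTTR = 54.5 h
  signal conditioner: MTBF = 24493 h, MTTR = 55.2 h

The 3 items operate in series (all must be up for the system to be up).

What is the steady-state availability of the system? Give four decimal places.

A(neutron-flux detector) = MTBF/(MTBF+MTTR) = 6072/(6072+71.3) = 0.988394
A(trip amplifier) = MTBF/(MTBF+MTTR) = 11786/(11786+54.5) = 0.995397
A(signal conditioner) = MTBF/(MTBF+MTTR) = 24493/(24493+55.2) = 0.997751
Series availability: 0.988394 × 0.995397 × 0.997751 = 0.9816

0.9816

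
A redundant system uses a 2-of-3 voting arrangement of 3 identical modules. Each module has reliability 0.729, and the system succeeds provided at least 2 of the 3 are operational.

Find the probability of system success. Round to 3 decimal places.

R = Σ_{i=2}^{3} C(3,i) p^i (1−p)^{3−i} with p = 0.729
C(3,2)·0.729^2·0.271^1 = 0.43206
C(3,3)·0.729^3·0.271^0 = 0.38742
Sum = 0.819

0.819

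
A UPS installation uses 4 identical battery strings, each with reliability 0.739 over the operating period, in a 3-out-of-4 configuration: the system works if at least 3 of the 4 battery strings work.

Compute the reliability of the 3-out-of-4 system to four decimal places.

R = Σ_{i=3}^{4} C(4,i) p^i (1−p)^{4−i} with p = 0.739
C(4,3)·0.739^3·0.261^1 = 0.421341
C(4,4)·0.739^4·0.261^0 = 0.298248
Sum = 0.7196

0.7196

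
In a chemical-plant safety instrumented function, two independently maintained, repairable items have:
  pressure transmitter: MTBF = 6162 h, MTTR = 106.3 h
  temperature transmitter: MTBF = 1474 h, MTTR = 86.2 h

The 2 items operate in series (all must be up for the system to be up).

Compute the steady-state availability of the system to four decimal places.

0.9287

A(pressure transmitter) = MTBF/(MTBF+MTTR) = 6162/(6162+106.3) = 0.983042
A(temperature transmitter) = MTBF/(MTBF+MTTR) = 1474/(1474+86.2) = 0.944751
Series availability: 0.983042 × 0.944751 = 0.9287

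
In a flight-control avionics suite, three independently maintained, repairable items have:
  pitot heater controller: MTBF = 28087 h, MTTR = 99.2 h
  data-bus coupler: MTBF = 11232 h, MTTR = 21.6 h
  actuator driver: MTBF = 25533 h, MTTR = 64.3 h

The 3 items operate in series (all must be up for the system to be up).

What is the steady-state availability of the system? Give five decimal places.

0.99207

A(pitot heater controller) = MTBF/(MTBF+MTTR) = 28087/(28087+99.2) = 0.996481
A(data-bus coupler) = MTBF/(MTBF+MTTR) = 11232/(11232+21.6) = 0.998081
A(actuator driver) = MTBF/(MTBF+MTTR) = 25533/(25533+64.3) = 0.997488
Series availability: 0.996481 × 0.998081 × 0.997488 = 0.99207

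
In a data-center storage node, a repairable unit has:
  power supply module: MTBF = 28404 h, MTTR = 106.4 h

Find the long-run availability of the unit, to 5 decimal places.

0.99627

A(power supply module) = MTBF/(MTBF+MTTR) = 28404/(28404+106.4) = 0.99627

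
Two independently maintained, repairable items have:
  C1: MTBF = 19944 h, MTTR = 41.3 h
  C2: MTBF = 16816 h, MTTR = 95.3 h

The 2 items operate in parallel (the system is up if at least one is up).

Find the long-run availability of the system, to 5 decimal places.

A(C1) = MTBF/(MTBF+MTTR) = 19944/(19944+41.3) = 0.997933
A(C2) = MTBF/(MTBF+MTTR) = 16816/(16816+95.3) = 0.994365
Parallel availability: 1 − (1 − 0.997933)(1 − 0.994365) = 0.99999

0.99999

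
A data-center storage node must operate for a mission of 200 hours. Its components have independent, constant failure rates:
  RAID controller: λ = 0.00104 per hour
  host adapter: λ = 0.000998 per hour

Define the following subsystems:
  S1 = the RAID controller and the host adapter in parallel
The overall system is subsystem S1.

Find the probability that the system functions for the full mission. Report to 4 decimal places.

0.9660

R(RAID controller) = exp(−0.00104 × 200) = 0.812207
R(host adapter) = exp(−0.000998 × 200) = 0.819058
Parallel (RAID controller and host adapter): 1 − (1 − 0.812207)(1 − 0.819058) = 0.9660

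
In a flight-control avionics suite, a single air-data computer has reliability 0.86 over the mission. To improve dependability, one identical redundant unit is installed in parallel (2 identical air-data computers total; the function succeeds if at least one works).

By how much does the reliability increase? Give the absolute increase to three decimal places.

R_before = 0.86
R_after = 1 − (1 − 0.86)^2 = 0.980
ΔR = 0.980 − 0.86 = 0.120

0.120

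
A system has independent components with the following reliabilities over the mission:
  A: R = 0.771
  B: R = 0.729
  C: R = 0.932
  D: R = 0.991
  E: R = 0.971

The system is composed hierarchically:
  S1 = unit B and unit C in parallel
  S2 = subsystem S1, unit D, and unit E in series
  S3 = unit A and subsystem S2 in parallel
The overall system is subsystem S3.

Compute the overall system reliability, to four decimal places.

0.9873

Parallel (B and C): 1 − (1 − 0.729000)(1 − 0.932000) = 0.981572
Series ([0.981572], D, and E): 0.981572 × 0.991000 × 0.971000 = 0.944528
Parallel (A and [0.944528]): 1 − (1 − 0.771000)(1 − 0.944528) = 0.9873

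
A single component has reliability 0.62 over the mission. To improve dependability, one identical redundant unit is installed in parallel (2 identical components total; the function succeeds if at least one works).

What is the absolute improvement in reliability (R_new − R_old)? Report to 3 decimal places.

0.236

R_before = 0.62
R_after = 1 − (1 − 0.62)^2 = 0.856
ΔR = 0.856 − 0.62 = 0.236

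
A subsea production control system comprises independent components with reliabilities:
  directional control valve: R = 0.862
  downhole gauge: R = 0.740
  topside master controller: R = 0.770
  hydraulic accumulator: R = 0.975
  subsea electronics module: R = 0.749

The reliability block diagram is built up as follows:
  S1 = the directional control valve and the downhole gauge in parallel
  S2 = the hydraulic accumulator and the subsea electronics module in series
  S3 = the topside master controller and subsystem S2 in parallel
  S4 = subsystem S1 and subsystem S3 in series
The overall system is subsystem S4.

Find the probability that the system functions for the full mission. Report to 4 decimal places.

0.9043

Parallel (directional control valve and downhole gauge): 1 − (1 − 0.862000)(1 − 0.740000) = 0.964120
Series (hydraulic accumulator and subsea electronics module): 0.975000 × 0.749000 = 0.730275
Parallel (topside master controller and [0.730275]): 1 − (1 − 0.770000)(1 − 0.730275) = 0.937963
Series ([0.964120] and [0.937963]): 0.964120 × 0.937963 = 0.9043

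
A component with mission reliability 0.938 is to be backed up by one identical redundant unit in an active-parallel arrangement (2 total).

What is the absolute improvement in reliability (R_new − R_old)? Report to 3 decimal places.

R_before = 0.938
R_after = 1 − (1 − 0.938)^2 = 0.996
ΔR = 0.996 − 0.938 = 0.058

0.058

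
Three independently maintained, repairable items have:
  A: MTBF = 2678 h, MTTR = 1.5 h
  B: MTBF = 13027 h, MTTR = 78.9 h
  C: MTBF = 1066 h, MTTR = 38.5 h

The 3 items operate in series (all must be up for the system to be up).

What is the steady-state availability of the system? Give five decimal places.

A(A) = MTBF/(MTBF+MTTR) = 2678/(2678+1.5) = 0.999440
A(B) = MTBF/(MTBF+MTTR) = 13027/(13027+78.9) = 0.993980
A(C) = MTBF/(MTBF+MTTR) = 1066/(1066+38.5) = 0.965143
Series availability: 0.999440 × 0.993980 × 0.965143 = 0.95880

0.95880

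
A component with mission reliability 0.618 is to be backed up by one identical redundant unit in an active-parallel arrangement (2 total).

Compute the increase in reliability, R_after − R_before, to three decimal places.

R_before = 0.618
R_after = 1 − (1 − 0.618)^2 = 0.854
ΔR = 0.854 − 0.618 = 0.236

0.236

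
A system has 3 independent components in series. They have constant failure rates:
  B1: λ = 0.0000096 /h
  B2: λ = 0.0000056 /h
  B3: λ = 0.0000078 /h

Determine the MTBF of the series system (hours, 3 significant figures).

43500

Series of exponential components: λ_sys = Σ λ_i
λ_sys = 0.0000096 + 0.0000056 + 0.0000078 = 2.3000e-05 /h
MTBF = 1 / λ_sys = 43500 h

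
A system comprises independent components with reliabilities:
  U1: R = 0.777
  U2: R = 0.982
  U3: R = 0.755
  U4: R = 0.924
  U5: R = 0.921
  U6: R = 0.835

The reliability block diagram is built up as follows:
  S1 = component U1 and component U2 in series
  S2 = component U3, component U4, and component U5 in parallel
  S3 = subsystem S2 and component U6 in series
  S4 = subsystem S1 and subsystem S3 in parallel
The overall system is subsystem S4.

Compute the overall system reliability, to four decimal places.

Series (U1 and U2): 0.777000 × 0.982000 = 0.763014
Parallel (U3, U4, and U5): 1 − (1 − 0.755000)(1 − 0.924000)(1 − 0.921000) = 0.998529
Series ([0.998529] and U6): 0.998529 × 0.835000 = 0.833772
Parallel ([0.763014] and [0.833772]): 1 − (1 − 0.763014)(1 − 0.833772) = 0.9606

0.9606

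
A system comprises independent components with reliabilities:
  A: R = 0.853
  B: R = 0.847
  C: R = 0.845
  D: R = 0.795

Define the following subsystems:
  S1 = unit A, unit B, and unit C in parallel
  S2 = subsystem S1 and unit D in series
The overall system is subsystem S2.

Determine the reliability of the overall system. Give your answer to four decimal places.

Parallel (A, B, and C): 1 − (1 − 0.853000)(1 − 0.847000)(1 − 0.845000) = 0.996514
Series ([0.996514] and D): 0.996514 × 0.795000 = 0.7922

0.7922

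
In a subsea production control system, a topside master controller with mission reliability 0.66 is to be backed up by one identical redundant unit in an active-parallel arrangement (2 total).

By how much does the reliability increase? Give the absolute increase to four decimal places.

0.2244

R_before = 0.66
R_after = 1 − (1 − 0.66)^2 = 0.8844
ΔR = 0.8844 − 0.66 = 0.2244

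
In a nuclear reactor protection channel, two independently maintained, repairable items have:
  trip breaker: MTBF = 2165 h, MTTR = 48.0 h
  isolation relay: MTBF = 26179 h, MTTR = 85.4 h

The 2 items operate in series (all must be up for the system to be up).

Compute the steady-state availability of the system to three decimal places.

A(trip breaker) = MTBF/(MTBF+MTTR) = 2165/(2165+48.0) = 0.978310
A(isolation relay) = MTBF/(MTBF+MTTR) = 26179/(26179+85.4) = 0.996748
Series availability: 0.978310 × 0.996748 = 0.975

0.975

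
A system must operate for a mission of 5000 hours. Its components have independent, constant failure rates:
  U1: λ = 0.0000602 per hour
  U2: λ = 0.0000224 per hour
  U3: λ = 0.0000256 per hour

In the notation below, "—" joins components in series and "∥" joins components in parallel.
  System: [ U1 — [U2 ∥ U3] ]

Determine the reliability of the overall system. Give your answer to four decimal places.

R(U1) = exp(−0.0000602 × 5000) = 0.740078
R(U2) = exp(−0.0000224 × 5000) = 0.894044
R(U3) = exp(−0.0000256 × 5000) = 0.879853
Parallel (U2 and U3): 1 − (1 − 0.894044)(1 − 0.879853) = 0.987270
Series (U1 and [0.987270]): 0.740078 × 0.987270 = 0.7307

0.7307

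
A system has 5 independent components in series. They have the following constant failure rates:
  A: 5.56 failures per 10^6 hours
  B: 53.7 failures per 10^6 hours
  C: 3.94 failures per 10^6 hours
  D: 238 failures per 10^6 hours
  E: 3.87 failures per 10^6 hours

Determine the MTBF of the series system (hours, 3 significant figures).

Series of exponential components: λ_sys = Σ λ_i
λ_sys = 0.00000556 + 0.0000537 + 0.00000394 + 0.000238 + 0.00000387 = 3.0507e-04 /h
MTBF = 1 / λ_sys = 3280 h

3280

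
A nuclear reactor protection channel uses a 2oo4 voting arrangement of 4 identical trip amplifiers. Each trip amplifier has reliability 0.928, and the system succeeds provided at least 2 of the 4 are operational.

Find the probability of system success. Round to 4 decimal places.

R = Σ_{i=2}^{4} C(4,i) p^i (1−p)^{4−i} with p = 0.928
C(4,2)·0.928^2·0.072^2 = 0.026786
C(4,3)·0.928^3·0.072^1 = 0.230163
C(4,4)·0.928^4·0.072^0 = 0.741638
Sum = 0.9986

0.9986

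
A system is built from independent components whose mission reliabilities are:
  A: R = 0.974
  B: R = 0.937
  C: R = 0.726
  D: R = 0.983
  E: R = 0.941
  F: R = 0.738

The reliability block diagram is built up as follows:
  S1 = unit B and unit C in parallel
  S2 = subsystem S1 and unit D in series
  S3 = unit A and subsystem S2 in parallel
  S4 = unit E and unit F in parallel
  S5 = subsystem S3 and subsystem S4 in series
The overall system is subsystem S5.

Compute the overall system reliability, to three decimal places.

Parallel (B and C): 1 − (1 − 0.93700)(1 − 0.72600) = 0.98274
Series ([0.98274] and D): 0.98274 × 0.98300 = 0.96603
Parallel (A and [0.96603]): 1 − (1 − 0.97400)(1 − 0.96603) = 0.99912
Parallel (E and F): 1 − (1 − 0.94100)(1 − 0.73800) = 0.98454
Series ([0.99912] and [0.98454]): 0.99912 × 0.98454 = 0.984

0.984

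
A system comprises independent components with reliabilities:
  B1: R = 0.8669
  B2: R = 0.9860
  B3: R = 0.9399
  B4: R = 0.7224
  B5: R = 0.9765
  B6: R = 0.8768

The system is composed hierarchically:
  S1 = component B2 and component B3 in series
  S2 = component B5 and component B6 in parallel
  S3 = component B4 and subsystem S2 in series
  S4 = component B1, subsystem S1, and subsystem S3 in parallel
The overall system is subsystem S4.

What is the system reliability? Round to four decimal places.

0.9973

Series (B2 and B3): 0.986000 × 0.939900 = 0.926741
Parallel (B5 and B6): 1 − (1 − 0.976500)(1 − 0.876800) = 0.997105
Series (B4 and [0.997105]): 0.722400 × 0.997105 = 0.720309
Parallel (B1, [0.926741], and [0.720309]): 1 − (1 − 0.866900)(1 − 0.926741)(1 − 0.720309) = 0.9973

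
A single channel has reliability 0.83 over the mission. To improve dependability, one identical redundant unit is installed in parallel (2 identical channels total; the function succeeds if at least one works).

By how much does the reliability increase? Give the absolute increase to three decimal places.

0.141

R_before = 0.83
R_after = 1 − (1 − 0.83)^2 = 0.971
ΔR = 0.971 − 0.83 = 0.141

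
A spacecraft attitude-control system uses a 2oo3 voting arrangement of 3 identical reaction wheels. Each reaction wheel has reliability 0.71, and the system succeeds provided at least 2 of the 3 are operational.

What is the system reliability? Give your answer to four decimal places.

R = Σ_{i=2}^{3} C(3,i) p^i (1−p)^{3−i} with p = 0.71
C(3,2)·0.71^2·0.29^1 = 0.438567
C(3,3)·0.71^3·0.29^0 = 0.357911
Sum = 0.7965

0.7965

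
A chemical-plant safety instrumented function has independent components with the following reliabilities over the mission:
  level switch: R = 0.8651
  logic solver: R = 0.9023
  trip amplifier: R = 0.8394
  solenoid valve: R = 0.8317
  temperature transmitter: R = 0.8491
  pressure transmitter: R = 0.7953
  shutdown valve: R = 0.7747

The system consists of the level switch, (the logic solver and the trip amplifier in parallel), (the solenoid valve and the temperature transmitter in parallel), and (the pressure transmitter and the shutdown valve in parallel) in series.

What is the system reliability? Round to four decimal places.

0.7916

Parallel (logic solver and trip amplifier): 1 − (1 − 0.902300)(1 − 0.839400) = 0.984309
Parallel (solenoid valve and temperature transmitter): 1 − (1 − 0.831700)(1 − 0.849100) = 0.974604
Parallel (pressure transmitter and shutdown valve): 1 − (1 − 0.795300)(1 − 0.774700) = 0.953881
Series (level switch, [0.984309], [0.974604], and [0.953881]): 0.865100 × 0.984309 × 0.974604 × 0.953881 = 0.7916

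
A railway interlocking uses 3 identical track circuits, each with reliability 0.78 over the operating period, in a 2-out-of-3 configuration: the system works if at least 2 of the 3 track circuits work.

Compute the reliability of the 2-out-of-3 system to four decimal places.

R = Σ_{i=2}^{3} C(3,i) p^i (1−p)^{3−i} with p = 0.78
C(3,2)·0.78^2·0.22^1 = 0.401544
C(3,3)·0.78^3·0.22^0 = 0.474552
Sum = 0.8761

0.8761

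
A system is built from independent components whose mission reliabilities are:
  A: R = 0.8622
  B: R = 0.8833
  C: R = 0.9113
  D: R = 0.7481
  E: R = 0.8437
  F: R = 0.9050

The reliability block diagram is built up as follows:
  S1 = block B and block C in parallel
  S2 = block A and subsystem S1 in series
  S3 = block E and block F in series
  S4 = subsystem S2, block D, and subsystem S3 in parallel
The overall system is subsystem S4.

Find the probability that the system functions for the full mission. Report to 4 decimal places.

0.9913

Parallel (B and C): 1 − (1 − 0.883300)(1 − 0.911300) = 0.989649
Series (A and [0.989649]): 0.862200 × 0.989649 = 0.853275
Series (E and F): 0.843700 × 0.905000 = 0.763549
Parallel ([0.853275], D, and [0.763549]): 1 − (1 − 0.853275)(1 − 0.748100)(1 − 0.763549) = 0.9913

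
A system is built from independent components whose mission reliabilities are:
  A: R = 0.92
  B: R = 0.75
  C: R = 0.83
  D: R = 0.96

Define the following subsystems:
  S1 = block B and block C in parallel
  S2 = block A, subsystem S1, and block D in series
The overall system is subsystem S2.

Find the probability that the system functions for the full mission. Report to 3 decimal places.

0.846

Parallel (B and C): 1 − (1 − 0.75000)(1 − 0.83000) = 0.95750
Series (A, [0.95750], and D): 0.92000 × 0.95750 × 0.96000 = 0.846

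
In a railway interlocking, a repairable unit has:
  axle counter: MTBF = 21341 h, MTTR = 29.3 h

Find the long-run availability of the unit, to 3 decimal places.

0.999

A(axle counter) = MTBF/(MTBF+MTTR) = 21341/(21341+29.3) = 0.999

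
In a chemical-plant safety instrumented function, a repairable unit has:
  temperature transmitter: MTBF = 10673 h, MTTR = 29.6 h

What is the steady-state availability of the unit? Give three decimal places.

0.997

A(temperature transmitter) = MTBF/(MTBF+MTTR) = 10673/(10673+29.6) = 0.997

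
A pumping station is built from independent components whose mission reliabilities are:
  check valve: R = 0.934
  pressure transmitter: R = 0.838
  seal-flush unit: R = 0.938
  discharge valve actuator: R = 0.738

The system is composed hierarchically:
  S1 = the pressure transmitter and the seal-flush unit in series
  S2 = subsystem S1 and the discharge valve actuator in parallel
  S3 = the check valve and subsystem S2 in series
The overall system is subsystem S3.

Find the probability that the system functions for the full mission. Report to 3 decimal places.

0.882

Series (pressure transmitter and seal-flush unit): 0.83800 × 0.93800 = 0.78604
Parallel ([0.78604] and discharge valve actuator): 1 − (1 − 0.78604)(1 − 0.73800) = 0.94394
Series (check valve and [0.94394]): 0.93400 × 0.94394 = 0.882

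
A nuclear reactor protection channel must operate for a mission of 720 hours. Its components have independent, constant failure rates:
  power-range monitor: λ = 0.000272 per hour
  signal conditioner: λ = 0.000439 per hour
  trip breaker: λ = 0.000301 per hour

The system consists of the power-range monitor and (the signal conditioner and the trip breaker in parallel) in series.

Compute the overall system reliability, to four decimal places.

0.7787

R(power-range monitor) = exp(−0.000272 × 720) = 0.822144
R(signal conditioner) = exp(−0.000439 × 720) = 0.729001
R(trip breaker) = exp(−0.000301 × 720) = 0.805155
Parallel (signal conditioner and trip breaker): 1 − (1 − 0.729001)(1 − 0.805155) = 0.947197
Series (power-range monitor and [0.947197]): 0.822144 × 0.947197 = 0.7787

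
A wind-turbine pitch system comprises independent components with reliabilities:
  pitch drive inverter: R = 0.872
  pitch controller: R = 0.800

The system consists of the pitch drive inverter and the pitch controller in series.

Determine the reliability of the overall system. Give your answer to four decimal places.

Series (pitch drive inverter and pitch controller): 0.872000 × 0.800000 = 0.6976

0.6976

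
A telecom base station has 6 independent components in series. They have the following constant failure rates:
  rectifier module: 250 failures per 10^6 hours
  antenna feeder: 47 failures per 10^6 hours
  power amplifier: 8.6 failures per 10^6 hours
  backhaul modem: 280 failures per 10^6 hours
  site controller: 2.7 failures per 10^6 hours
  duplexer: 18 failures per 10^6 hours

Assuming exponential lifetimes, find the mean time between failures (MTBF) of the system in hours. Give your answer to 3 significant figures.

Series of exponential components: λ_sys = Σ λ_i
λ_sys = 0.00025 + 0.000047 + 0.0000086 + 0.00028 + 0.0000027 + 0.000018 = 6.0630e-04 /h
MTBF = 1 / λ_sys = 1650 h

1650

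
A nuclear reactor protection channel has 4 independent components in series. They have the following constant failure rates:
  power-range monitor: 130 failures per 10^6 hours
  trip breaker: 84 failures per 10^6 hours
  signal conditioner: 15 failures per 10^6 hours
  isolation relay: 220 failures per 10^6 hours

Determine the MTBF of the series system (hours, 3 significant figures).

Series of exponential components: λ_sys = Σ λ_i
λ_sys = 0.00013 + 0.000084 + 0.000015 + 0.00022 = 4.4900e-04 /h
MTBF = 1 / λ_sys = 2230 h

2230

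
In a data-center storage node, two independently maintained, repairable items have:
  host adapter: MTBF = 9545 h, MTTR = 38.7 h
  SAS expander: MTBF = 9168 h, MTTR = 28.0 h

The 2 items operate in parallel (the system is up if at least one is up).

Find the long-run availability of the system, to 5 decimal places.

A(host adapter) = MTBF/(MTBF+MTTR) = 9545/(9545+38.7) = 0.995962
A(SAS expander) = MTBF/(MTBF+MTTR) = 9168/(9168+28.0) = 0.996955
Parallel availability: 1 − (1 − 0.995962)(1 − 0.996955) = 0.99999

0.99999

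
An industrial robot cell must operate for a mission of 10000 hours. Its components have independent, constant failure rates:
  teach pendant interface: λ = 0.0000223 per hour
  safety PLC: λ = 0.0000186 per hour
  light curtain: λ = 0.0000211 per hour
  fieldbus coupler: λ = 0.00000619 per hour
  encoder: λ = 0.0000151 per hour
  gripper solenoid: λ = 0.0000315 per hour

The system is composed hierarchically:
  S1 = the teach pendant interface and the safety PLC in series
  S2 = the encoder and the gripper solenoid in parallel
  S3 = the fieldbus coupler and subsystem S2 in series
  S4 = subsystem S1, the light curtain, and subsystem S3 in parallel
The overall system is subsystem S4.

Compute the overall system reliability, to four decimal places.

0.9939

R(teach pendant interface) = exp(−0.0000223 × 10000) = 0.800115
R(safety PLC) = exp(−0.0000186 × 10000) = 0.830274
R(light curtain) = exp(−0.0000211 × 10000) = 0.809774
R(fieldbus coupler) = exp(−0.00000619 × 10000) = 0.939977
R(encoder) = exp(−0.0000151 × 10000) = 0.859848
R(gripper solenoid) = exp(−0.0000315 × 10000) = 0.729789
Series (teach pendant interface and safety PLC): 0.800115 × 0.830274 = 0.664315
Parallel (encoder and gripper solenoid): 1 − (1 − 0.859848)(1 − 0.729789) = 0.962129
Series (fieldbus coupler and [0.962129]): 0.939977 × 0.962129 = 0.904379
Parallel ([0.664315], light curtain, and [0.904379]): 1 − (1 − 0.664315)(1 − 0.809774)(1 − 0.904379) = 0.9939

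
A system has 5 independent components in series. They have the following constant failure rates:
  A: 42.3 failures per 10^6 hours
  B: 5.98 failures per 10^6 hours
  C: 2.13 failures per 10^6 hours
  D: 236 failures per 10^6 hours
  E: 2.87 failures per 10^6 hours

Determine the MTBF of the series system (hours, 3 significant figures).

Series of exponential components: λ_sys = Σ λ_i
λ_sys = 0.0000423 + 0.00000598 + 0.00000213 + 0.000236 + 0.00000287 = 2.8928e-04 /h
MTBF = 1 / λ_sys = 3460 h

3460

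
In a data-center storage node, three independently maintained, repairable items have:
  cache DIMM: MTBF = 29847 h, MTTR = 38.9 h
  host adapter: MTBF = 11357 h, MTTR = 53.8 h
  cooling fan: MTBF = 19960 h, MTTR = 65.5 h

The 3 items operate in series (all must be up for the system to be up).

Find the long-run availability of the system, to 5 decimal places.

0.99074

A(cache DIMM) = MTBF/(MTBF+MTTR) = 29847/(29847+38.9) = 0.998698
A(host adapter) = MTBF/(MTBF+MTTR) = 11357/(11357+53.8) = 0.995285
A(cooling fan) = MTBF/(MTBF+MTTR) = 19960/(19960+65.5) = 0.996729
Series availability: 0.998698 × 0.995285 × 0.996729 = 0.99074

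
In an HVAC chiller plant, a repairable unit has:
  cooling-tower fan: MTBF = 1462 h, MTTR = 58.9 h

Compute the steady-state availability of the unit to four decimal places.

0.9613

A(cooling-tower fan) = MTBF/(MTBF+MTTR) = 1462/(1462+58.9) = 0.9613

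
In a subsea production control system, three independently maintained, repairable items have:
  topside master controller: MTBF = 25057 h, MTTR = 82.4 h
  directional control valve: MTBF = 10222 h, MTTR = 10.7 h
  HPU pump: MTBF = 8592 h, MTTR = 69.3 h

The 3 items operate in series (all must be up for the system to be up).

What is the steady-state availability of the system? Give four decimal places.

A(topside master controller) = MTBF/(MTBF+MTTR) = 25057/(25057+82.4) = 0.996722
A(directional control valve) = MTBF/(MTBF+MTTR) = 10222/(10222+10.7) = 0.998954
A(HPU pump) = MTBF/(MTBF+MTTR) = 8592/(8592+69.3) = 0.991999
Series availability: 0.996722 × 0.998954 × 0.991999 = 0.9877

0.9877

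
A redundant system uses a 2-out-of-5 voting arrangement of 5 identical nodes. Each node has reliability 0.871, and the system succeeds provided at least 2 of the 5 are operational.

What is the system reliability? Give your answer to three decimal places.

0.999

R = Σ_{i=2}^{5} C(5,i) p^i (1−p)^{5−i} with p = 0.871
C(5,2)·0.871^2·0.129^3 = 0.01629
C(5,3)·0.871^3·0.129^2 = 0.10996
C(5,4)·0.871^4·0.129^1 = 0.37122
C(5,5)·0.871^5·0.129^0 = 0.50129
Sum = 0.999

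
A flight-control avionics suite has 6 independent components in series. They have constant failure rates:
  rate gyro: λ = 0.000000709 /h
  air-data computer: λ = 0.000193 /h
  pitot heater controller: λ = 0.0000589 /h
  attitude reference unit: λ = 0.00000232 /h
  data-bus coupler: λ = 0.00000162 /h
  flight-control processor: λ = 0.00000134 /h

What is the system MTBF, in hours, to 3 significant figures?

Series of exponential components: λ_sys = Σ λ_i
λ_sys = 0.000000709 + 0.000193 + 0.0000589 + 0.00000232 + 0.00000162 + 0.00000134 = 2.5789e-04 /h
MTBF = 1 / λ_sys = 3880 h

3880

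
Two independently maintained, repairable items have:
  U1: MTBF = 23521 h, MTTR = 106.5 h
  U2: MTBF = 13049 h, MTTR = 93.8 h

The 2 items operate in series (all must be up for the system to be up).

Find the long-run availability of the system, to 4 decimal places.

A(U1) = MTBF/(MTBF+MTTR) = 23521/(23521+106.5) = 0.995493
A(U2) = MTBF/(MTBF+MTTR) = 13049/(13049+93.8) = 0.992863
Series availability: 0.995493 × 0.992863 = 0.9884

0.9884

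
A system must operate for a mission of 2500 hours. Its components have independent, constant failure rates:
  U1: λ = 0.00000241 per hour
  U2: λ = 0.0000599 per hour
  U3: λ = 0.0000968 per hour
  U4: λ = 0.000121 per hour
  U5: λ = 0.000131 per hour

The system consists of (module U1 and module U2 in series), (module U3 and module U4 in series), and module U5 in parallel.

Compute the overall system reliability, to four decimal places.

0.9831

R(U1) = exp(−0.00000241 × 2500) = 0.993993
R(U2) = exp(−0.0000599 × 2500) = 0.860923
R(U3) = exp(−0.0000968 × 2500) = 0.785056
R(U4) = exp(−0.000121 × 2500) = 0.738968
R(U5) = exp(−0.000131 × 2500) = 0.720723
Series (U1 and U2): 0.993993 × 0.860923 = 0.855751
Series (U3 and U4): 0.785056 × 0.738968 = 0.580131
Parallel ([0.855751], [0.580131], and U5): 1 − (1 − 0.855751)(1 − 0.580131)(1 − 0.720723) = 0.9831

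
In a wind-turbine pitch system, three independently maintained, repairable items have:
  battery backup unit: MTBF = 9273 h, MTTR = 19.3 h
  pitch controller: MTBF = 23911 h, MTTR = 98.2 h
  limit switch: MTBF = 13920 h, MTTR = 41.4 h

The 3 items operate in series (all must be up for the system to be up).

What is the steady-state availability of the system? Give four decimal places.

A(battery backup unit) = MTBF/(MTBF+MTTR) = 9273/(9273+19.3) = 0.997923
A(pitch controller) = MTBF/(MTBF+MTTR) = 23911/(23911+98.2) = 0.995910
A(limit switch) = MTBF/(MTBF+MTTR) = 13920/(13920+41.4) = 0.997035
Series availability: 0.997923 × 0.995910 × 0.997035 = 0.9909

0.9909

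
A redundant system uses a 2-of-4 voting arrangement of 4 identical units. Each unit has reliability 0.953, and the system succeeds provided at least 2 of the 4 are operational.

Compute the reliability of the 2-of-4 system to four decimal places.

R = Σ_{i=2}^{4} C(4,i) p^i (1−p)^{4−i} with p = 0.953
C(4,2)·0.953^2·0.047^2 = 0.012037
C(4,3)·0.953^3·0.047^1 = 0.162718
C(4,4)·0.953^4·0.047^0 = 0.824844
Sum = 0.9996

0.9996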